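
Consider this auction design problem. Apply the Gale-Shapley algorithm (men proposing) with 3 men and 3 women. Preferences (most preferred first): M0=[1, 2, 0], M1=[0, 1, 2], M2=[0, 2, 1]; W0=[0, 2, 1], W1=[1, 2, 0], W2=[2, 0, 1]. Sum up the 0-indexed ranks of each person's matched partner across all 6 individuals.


Step 1: Run Gale-Shapley (men propose, women hold best offer):
  M0 proposes to W1; she accepts
  M1 proposes to W0; she accepts
  M2 proposes to W0; she switches from M1
  M1 proposes to W1; she switches from M0
  M0 proposes to W2; she accepts
Step 2: Final matching: W0-M2, W1-M1, W2-M0
Step 3: 0-indexed ranks (man's rank of his match, then woman's): 0 + 1 + 1 + 0 + 1 + 1
Step 4: Total rank sum = 4

4


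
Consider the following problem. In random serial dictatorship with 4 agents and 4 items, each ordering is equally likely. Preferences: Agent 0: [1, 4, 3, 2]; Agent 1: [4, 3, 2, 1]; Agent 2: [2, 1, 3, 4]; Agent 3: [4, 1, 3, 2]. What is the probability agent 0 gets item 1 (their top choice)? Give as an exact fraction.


Step 1: Agent 0 wants item 1
Step 2: There are 24 possible orderings of agents
Step 3: In 20 orderings, agent 0 gets item 1
Step 4: Probability = 20/24 = 5/6

5/6


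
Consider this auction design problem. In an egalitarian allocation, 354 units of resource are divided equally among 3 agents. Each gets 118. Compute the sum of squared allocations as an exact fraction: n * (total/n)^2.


Step 1: Each agent's share = 354/3 = 118
Step 2: Square of each share = (118)^2 = 13924
Step 3: Sum of squares = 3 * 13924 = 41772

41772


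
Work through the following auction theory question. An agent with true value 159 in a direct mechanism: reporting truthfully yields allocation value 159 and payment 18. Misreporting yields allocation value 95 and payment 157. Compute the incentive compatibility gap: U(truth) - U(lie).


Step 1: U(truth) = value - payment = 159 - 18 = 141
Step 2: U(lie) = allocation - payment = 95 - 157 = -62
Step 3: IC gap = 141 - (-62) = 203

203


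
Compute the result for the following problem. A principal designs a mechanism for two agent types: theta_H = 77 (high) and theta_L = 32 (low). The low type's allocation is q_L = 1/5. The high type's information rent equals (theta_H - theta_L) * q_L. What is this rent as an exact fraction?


Step 1: theta_H - theta_L = 77 - 32 = 45
Step 2: Information rent = (theta_H - theta_L) * q_L
Step 3: = 45 * 1/5
Step 4: = 9

9


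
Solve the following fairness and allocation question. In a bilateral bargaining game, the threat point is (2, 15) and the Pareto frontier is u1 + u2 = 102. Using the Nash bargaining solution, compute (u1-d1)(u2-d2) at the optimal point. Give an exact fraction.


Step 1: The Nash solution splits surplus symmetrically above the disagreement point
Step 2: u1 = (total + d1 - d2)/2 = (102 + 2 - 15)/2 = 89/2
Step 3: u2 = (total - d1 + d2)/2 = (102 - 2 + 15)/2 = 115/2
Step 4: Nash product = (89/2 - 2) * (115/2 - 15)
Step 5: = 85/2 * 85/2 = 7225/4

7225/4


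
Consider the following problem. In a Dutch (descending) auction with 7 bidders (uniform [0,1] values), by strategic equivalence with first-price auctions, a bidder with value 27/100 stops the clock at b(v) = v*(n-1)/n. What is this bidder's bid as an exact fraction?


Step 1: Dutch auctions are strategically equivalent to first-price auctions
Step 2: The equilibrium bid is b(v) = v*(n-1)/n
Step 3: b = 27/100 * 6/7
Step 4: b = 81/350

81/350


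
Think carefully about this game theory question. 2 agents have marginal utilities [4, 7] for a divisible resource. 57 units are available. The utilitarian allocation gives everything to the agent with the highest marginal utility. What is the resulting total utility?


Step 1: The marginal utilities are [4, 7]
Step 2: The highest marginal utility is 7
Step 3: All 57 units go to that agent
Step 4: Total utility = 7 * 57 = 399

399


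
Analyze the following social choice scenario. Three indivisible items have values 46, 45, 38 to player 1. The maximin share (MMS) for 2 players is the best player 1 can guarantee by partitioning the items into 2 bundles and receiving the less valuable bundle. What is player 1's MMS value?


Step 1: Item values = 46, 45, 38
Step 2: Enumerate all 2-bundle partitions and take the smaller bundle:
  Partition 1: {46} vs {45,38} -> bundles 46, 83; min = 46
  Partition 2: {45} vs {46,38} -> bundles 45, 84; min = 45
  Partition 3: {38} vs {46,45} -> bundles 38, 91; min = 38
Step 3: MMS = max(46, 45, 38) = 46

46


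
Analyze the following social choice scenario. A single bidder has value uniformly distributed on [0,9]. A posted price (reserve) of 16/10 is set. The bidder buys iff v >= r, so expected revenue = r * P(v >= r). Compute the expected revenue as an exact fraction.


Step 1: Posted price r = 8/5, value support [0,9]
Step 2: P(v >= r) = (9 - 8/5)/9 = 37/45
Step 3: Expected revenue = r * P(v >= r) = 8/5 * 37/45
Step 4: Revenue = 296/225

296/225


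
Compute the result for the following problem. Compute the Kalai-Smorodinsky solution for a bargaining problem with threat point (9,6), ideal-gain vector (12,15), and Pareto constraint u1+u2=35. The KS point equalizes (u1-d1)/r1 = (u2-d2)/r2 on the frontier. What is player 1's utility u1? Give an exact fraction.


Step 1: At the KS point, (u1-d1)/r1 = (u2-d2)/r2 = t and u1+u2 = 35
Step 2: u1 = d1 + r1*t and u2 = d2 + r2*t, so (d1 + r1*t) + (d2 + r2*t) = 35
Step 3: t = (35 - 9 - 6)/(12 + 15) = 20/27
Step 4: u1 = d1 + r1*t = 9 + 12 * 20/27 = 161/9
Step 5: (Check: u2 = d2 + r2*t = 154/9; u1+u2 = 161/9 + 154/9 = 35, on the frontier.)

161/9


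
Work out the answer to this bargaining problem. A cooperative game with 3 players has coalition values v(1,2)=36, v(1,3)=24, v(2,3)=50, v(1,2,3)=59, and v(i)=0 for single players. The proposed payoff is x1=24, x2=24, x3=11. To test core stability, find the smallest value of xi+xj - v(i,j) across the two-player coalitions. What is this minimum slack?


Step 1: Slack for coalition (1,2): x1+x2 - v12 = 48 - 36 = 12
Step 2: Slack for coalition (1,3): x1+x3 - v13 = 35 - 24 = 11
Step 3: Slack for coalition (2,3): x2+x3 - v23 = 35 - 50 = -15
Step 4: Minimum slack = min(12, 11, -15) = -15, attained by (2,3); coalition (2,3) can block (slack < 0), so the allocation is not in the core

-15


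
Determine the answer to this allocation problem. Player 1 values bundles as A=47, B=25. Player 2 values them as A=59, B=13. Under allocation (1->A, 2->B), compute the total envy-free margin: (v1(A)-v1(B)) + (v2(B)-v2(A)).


Step 1: Player 1's margin = v1(A) - v1(B) = 47 - 25 = 22
Step 2: Player 2's margin = v2(B) - v2(A) = 13 - 59 = -46
Step 3: Total margin = 22 + -46 = -24

-24


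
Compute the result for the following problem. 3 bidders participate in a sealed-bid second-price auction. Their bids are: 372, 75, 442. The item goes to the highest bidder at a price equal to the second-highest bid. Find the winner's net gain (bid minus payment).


Step 1: Sort bids in descending order: 442, 372, 75
Step 2: The winning bid is the highest: 442
Step 3: The payment equals the second-highest bid: 372
Step 4: Surplus = winner's bid - payment = 442 - 372 = 70

70


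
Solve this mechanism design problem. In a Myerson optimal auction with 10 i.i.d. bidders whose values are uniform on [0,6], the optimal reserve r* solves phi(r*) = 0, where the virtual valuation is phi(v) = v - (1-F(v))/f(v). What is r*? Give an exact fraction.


Step 1: For U[0,6], F(v) = v/6 and f(v) = 1/6
Step 2: phi(v) = v - (1 - v/6)/(1/6) = v - (6 - v) = 2v - 6
Step 3: Set phi(r*) = 0: 2r* - 6 = 0
Step 4: r* = 6/2 = 3 (the number of bidders n = 10 does not enter)

3


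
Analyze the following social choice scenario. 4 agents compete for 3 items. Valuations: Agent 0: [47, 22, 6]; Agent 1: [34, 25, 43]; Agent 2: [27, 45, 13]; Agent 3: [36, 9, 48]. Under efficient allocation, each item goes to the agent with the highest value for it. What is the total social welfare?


Step 1: For each item, find the maximum value among all agents.
Step 2: Item 0 -> Agent 0 (value 47)
Step 3: Item 1 -> Agent 2 (value 45)
Step 4: Item 2 -> Agent 3 (value 48)
Step 5: Total welfare = 47 + 45 + 48 = 140

140


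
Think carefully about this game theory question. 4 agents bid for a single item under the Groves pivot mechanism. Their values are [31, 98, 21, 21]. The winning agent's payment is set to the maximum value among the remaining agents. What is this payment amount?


Step 1: The efficient winner is agent 1 with value 98
Step 2: Other agents' values: [31, 21, 21]
Step 3: Pivot payment = max(others) = 31
Step 4: The winner pays 31

31


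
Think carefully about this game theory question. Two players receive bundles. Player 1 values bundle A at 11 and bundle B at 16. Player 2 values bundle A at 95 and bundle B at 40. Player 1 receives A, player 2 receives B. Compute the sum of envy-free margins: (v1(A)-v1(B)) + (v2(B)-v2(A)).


Step 1: Player 1's margin = v1(A) - v1(B) = 11 - 16 = -5
Step 2: Player 2's margin = v2(B) - v2(A) = 40 - 95 = -55
Step 3: Total margin = -5 + -55 = -60

-60


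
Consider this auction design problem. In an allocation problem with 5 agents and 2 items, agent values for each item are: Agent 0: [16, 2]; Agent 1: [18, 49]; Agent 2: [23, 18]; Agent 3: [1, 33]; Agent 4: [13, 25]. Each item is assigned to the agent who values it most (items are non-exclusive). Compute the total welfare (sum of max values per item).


Step 1: For each item, find the maximum value among all agents.
Step 2: Item 0 -> Agent 2 (value 23)
Step 3: Item 1 -> Agent 1 (value 49)
Step 4: Total welfare = 23 + 49 = 72

72


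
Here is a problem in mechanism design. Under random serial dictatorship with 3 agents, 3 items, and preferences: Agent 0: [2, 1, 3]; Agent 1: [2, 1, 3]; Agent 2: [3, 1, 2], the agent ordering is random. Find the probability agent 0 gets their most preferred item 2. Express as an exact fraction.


Step 1: Agent 0 wants item 2
Step 2: There are 6 possible orderings of agents
Step 3: In 3 orderings, agent 0 gets item 2
Step 4: Probability = 3/6 = 1/2

1/2


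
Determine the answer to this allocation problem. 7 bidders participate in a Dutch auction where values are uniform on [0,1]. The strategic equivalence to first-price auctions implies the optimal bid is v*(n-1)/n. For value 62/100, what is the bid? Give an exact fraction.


Step 1: Dutch auctions are strategically equivalent to first-price auctions
Step 2: The equilibrium bid is b(v) = v*(n-1)/n
Step 3: b = 31/50 * 6/7
Step 4: b = 93/175

93/175


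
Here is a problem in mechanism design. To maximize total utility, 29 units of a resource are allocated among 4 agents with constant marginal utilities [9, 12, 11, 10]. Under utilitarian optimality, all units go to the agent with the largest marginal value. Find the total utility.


Step 1: The marginal utilities are [9, 12, 11, 10]
Step 2: The highest marginal utility is 12
Step 3: All 29 units go to that agent
Step 4: Total utility = 12 * 29 = 348

348


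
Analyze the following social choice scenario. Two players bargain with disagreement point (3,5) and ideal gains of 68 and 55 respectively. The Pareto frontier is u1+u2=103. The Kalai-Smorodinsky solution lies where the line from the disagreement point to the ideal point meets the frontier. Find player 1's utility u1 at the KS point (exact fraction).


Step 1: At the KS point, (u1-d1)/r1 = (u2-d2)/r2 = t and u1+u2 = 103
Step 2: u1 = d1 + r1*t and u2 = d2 + r2*t, so (d1 + r1*t) + (d2 + r2*t) = 103
Step 3: t = (103 - 3 - 5)/(68 + 55) = 95/123
Step 4: u1 = d1 + r1*t = 3 + 68 * 95/123 = 6829/123
Step 5: (Check: u2 = d2 + r2*t = 5840/123; u1+u2 = 6829/123 + 5840/123 = 103, on the frontier.)

6829/123


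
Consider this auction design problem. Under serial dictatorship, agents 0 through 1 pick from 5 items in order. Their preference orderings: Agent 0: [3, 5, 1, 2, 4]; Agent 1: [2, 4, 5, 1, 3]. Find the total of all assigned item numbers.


Step 1: Agent 0 picks item 3
Step 2: Agent 1 picks item 2
Step 3: Sum = 3 + 2 = 5

5


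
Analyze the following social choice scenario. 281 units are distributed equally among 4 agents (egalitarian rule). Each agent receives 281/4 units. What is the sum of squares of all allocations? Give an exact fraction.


Step 1: Each agent's share = 281/4
Step 2: Square of each share = (281/4)^2 = 78961/16
Step 3: Sum of squares = 4 * 78961/16 = 78961/4

78961/4


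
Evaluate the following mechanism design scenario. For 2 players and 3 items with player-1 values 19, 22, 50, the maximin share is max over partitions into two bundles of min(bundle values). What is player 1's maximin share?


Step 1: Item values = 19, 22, 50
Step 2: Enumerate all 2-bundle partitions and take the smaller bundle:
  Partition 1: {19} vs {22,50} -> bundles 19, 72; min = 19
  Partition 2: {22} vs {19,50} -> bundles 22, 69; min = 22
  Partition 3: {50} vs {19,22} -> bundles 50, 41; min = 41
Step 3: MMS = max(19, 22, 41) = 41

41


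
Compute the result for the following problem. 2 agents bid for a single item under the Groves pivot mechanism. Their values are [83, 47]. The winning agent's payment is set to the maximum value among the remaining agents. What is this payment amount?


Step 1: The efficient winner is agent 0 with value 83
Step 2: Other agents' values: [47]
Step 3: Pivot payment = max(others) = 47
Step 4: The winner pays 47

47


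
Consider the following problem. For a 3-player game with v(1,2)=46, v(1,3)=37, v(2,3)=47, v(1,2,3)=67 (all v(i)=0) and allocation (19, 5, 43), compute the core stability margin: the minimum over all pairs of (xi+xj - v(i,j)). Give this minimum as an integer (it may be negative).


Step 1: Slack for coalition (1,2): x1+x2 - v12 = 24 - 46 = -22
Step 2: Slack for coalition (1,3): x1+x3 - v13 = 62 - 37 = 25
Step 3: Slack for coalition (2,3): x2+x3 - v23 = 48 - 47 = 1
Step 4: Minimum slack = min(-22, 25, 1) = -22, attained by (1,2); coalition (1,2) can block (slack < 0), so the allocation is not in the core

-22


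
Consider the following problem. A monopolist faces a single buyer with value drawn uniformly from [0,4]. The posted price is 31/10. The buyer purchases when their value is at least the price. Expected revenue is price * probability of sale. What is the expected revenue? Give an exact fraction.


Step 1: Posted price r = 31/10, value support [0,4]
Step 2: P(v >= r) = (4 - 31/10)/4 = 9/40
Step 3: Expected revenue = r * P(v >= r) = 31/10 * 9/40
Step 4: Revenue = 279/400

279/400


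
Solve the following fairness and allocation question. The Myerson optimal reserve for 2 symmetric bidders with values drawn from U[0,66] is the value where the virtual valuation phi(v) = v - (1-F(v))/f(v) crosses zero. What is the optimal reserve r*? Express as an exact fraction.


Step 1: For U[0,66], F(v) = v/66 and f(v) = 1/66
Step 2: phi(v) = v - (1 - v/66)/(1/66) = v - (66 - v) = 2v - 66
Step 3: Set phi(r*) = 0: 2r* - 66 = 0
Step 4: r* = 66/2 = 33 (the number of bidders n = 2 does not enter)

33


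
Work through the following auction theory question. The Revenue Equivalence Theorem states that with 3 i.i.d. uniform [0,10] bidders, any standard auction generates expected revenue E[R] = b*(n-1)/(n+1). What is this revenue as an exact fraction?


Step 1: By Revenue Equivalence, expected revenue = b*(n-1)/(n+1)
Step 2: Substituting n = 3, b = 10
Step 3: Revenue = 10*(3-1)/(3+1) = 10*2/4
Step 4: Revenue = 20/4 = 5

5


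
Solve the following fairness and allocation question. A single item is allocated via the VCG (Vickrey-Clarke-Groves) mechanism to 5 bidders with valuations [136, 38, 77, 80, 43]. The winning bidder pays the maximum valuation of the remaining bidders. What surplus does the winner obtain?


Step 1: The winner is the agent with the highest value: agent 0 with value 136
Step 2: Values of other agents: [38, 77, 80, 43]
Step 3: VCG payment = max of others' values = 80
Step 4: Surplus = 136 - 80 = 56

56


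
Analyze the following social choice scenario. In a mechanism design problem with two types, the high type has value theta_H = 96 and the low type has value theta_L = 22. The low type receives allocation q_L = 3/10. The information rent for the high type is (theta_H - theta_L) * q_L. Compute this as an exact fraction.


Step 1: theta_H - theta_L = 96 - 22 = 74
Step 2: Information rent = (theta_H - theta_L) * q_L
Step 3: = 74 * 3/10
Step 4: = 111/5

111/5


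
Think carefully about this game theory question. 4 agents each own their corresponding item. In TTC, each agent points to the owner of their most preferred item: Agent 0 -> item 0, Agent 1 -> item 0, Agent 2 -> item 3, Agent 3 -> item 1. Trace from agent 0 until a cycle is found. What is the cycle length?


Step 1: Trace the pointer graph from agent 0: 0 -> 0
Step 2: A cycle is detected when we revisit agent 0
Step 3: The cycle is: 0 -> 0
Step 4: Cycle length = 1

1


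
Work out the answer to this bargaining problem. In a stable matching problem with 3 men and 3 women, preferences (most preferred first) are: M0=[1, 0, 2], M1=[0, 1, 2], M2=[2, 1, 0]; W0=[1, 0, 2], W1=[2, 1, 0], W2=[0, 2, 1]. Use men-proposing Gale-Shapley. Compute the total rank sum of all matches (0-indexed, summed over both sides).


Step 1: Run Gale-Shapley (men propose, women hold best offer):
  M0 proposes to W1; she accepts
  M1 proposes to W0; she accepts
  M2 proposes to W2; she accepts
Step 2: Final matching: W0-M1, W1-M0, W2-M2
Step 3: 0-indexed ranks (man's rank of his match, then woman's): 0 + 0 + 0 + 2 + 0 + 1
Step 4: Total rank sum = 3

3


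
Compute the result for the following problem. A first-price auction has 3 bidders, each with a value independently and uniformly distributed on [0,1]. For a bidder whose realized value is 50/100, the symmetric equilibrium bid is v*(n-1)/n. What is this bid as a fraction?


Step 1: The symmetric BNE bidding function is b(v) = v * (n-1) / n
Step 2: Substitute v = 1/2 and n = 3
Step 3: b = 1/2 * 2/3
Step 4: b = 1/3

1/3


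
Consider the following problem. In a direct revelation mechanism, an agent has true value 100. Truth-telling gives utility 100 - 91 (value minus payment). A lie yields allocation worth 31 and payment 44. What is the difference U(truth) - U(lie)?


Step 1: U(truth) = value - payment = 100 - 91 = 9
Step 2: U(lie) = allocation - payment = 31 - 44 = -13
Step 3: IC gap = 9 - (-13) = 22

22


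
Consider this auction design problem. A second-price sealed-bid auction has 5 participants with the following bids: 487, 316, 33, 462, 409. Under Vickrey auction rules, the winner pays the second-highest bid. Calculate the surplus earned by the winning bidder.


Step 1: Sort bids in descending order: 487, 462, 409, 316, 33
Step 2: The winning bid is the highest: 487
Step 3: The payment equals the second-highest bid: 462
Step 4: Surplus = winner's bid - payment = 487 - 462 = 25

25


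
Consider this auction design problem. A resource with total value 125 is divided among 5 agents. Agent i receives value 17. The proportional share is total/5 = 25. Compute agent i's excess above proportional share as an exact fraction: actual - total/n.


Step 1: Proportional share = 125/5 = 25
Step 2: Agent's actual allocation = 17
Step 3: Excess = 17 - 25 = -8

-8


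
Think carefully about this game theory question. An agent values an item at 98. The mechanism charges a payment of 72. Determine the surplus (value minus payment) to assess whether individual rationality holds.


Step 1: Surplus = value - payment = 98 - 72 = 26
Step 2: IR is satisfied (surplus >= 0)

26


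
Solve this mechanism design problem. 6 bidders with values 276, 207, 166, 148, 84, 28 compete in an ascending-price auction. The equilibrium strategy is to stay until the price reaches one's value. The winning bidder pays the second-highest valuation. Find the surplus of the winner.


Step 1: Identify the highest value: 276
Step 2: Identify the second-highest value: 207
Step 3: The final price = second-highest value = 207
Step 4: Surplus = 276 - 207 = 69

69


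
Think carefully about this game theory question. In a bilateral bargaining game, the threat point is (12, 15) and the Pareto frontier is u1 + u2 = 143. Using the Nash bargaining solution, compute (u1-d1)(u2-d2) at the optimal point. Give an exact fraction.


Step 1: The Nash solution splits surplus symmetrically above the disagreement point
Step 2: u1 = (total + d1 - d2)/2 = (143 + 12 - 15)/2 = 70
Step 3: u2 = (total - d1 + d2)/2 = (143 - 12 + 15)/2 = 73
Step 4: Nash product = (70 - 12) * (73 - 15)
Step 5: = 58 * 58 = 3364

3364


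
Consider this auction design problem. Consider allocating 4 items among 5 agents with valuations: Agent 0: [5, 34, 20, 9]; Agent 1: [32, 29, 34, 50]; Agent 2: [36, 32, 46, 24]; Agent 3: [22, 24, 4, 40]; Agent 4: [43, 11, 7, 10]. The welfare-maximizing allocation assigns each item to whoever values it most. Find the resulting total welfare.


Step 1: For each item, find the maximum value among all agents.
Step 2: Item 0 -> Agent 4 (value 43)
Step 3: Item 1 -> Agent 0 (value 34)
Step 4: Item 2 -> Agent 2 (value 46)
Step 5: Item 3 -> Agent 1 (value 50)
Step 6: Total welfare = 43 + 34 + 46 + 50 = 173

173


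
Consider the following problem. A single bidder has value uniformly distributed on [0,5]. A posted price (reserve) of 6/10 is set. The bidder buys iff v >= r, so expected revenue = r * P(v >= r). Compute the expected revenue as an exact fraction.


Step 1: Posted price r = 3/5, value support [0,5]
Step 2: P(v >= r) = (5 - 3/5)/5 = 22/25
Step 3: Expected revenue = r * P(v >= r) = 3/5 * 22/25
Step 4: Revenue = 66/125

66/125


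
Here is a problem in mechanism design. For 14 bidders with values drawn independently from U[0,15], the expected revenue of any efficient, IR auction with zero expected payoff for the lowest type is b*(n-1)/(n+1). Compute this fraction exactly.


Step 1: By Revenue Equivalence, expected revenue = b*(n-1)/(n+1)
Step 2: Substituting n = 14, b = 15
Step 3: Revenue = 15*(14-1)/(14+1) = 15*13/15
Step 4: Revenue = 195/15 = 13

13


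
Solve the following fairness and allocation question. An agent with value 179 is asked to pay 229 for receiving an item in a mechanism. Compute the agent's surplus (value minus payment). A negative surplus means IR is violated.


Step 1: Surplus = value - payment = 179 - 229 = -50
Step 2: IR is violated (surplus < 0)

-50


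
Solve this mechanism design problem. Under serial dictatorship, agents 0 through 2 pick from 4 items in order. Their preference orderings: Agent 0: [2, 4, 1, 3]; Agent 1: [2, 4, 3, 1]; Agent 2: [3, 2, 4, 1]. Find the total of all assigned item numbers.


Step 1: Agent 0 picks item 2
Step 2: Agent 1 picks item 4
Step 3: Agent 2 picks item 3
Step 4: Sum = 2 + 4 + 3 = 9

9


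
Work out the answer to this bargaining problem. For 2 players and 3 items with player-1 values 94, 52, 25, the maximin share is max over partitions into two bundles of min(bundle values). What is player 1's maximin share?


Step 1: Item values = 94, 52, 25
Step 2: Enumerate all 2-bundle partitions and take the smaller bundle:
  Partition 1: {94} vs {52,25} -> bundles 94, 77; min = 77
  Partition 2: {52} vs {94,25} -> bundles 52, 119; min = 52
  Partition 3: {25} vs {94,52} -> bundles 25, 146; min = 25
Step 3: MMS = max(77, 52, 25) = 77

77


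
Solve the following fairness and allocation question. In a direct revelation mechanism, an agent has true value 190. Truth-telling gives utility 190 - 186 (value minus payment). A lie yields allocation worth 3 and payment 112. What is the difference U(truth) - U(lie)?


Step 1: U(truth) = value - payment = 190 - 186 = 4
Step 2: U(lie) = allocation - payment = 3 - 112 = -109
Step 3: IC gap = 4 - (-109) = 113

113


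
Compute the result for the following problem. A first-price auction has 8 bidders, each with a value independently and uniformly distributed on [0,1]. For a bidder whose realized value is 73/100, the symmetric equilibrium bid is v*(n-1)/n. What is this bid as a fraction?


Step 1: The symmetric BNE bidding function is b(v) = v * (n-1) / n
Step 2: Substitute v = 73/100 and n = 8
Step 3: b = 73/100 * 7/8
Step 4: b = 511/800

511/800


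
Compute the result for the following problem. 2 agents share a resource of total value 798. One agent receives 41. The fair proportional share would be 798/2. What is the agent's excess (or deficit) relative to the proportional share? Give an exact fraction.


Step 1: Proportional share = 798/2 = 399
Step 2: Agent's actual allocation = 41
Step 3: Excess = 41 - 399 = -358

-358


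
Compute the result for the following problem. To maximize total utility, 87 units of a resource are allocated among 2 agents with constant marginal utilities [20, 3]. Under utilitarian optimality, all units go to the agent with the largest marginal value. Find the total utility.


Step 1: The marginal utilities are [20, 3]
Step 2: The highest marginal utility is 20
Step 3: All 87 units go to that agent
Step 4: Total utility = 20 * 87 = 1740

1740


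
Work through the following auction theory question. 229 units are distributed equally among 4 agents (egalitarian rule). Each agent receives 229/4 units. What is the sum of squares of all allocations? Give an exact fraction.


Step 1: Each agent's share = 229/4
Step 2: Square of each share = (229/4)^2 = 52441/16
Step 3: Sum of squares = 4 * 52441/16 = 52441/4

52441/4


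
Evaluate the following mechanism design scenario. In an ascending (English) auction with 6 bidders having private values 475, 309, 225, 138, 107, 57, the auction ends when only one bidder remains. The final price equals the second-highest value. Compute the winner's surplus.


Step 1: Identify the highest value: 475
Step 2: Identify the second-highest value: 309
Step 3: The final price = second-highest value = 309
Step 4: Surplus = 475 - 309 = 166

166


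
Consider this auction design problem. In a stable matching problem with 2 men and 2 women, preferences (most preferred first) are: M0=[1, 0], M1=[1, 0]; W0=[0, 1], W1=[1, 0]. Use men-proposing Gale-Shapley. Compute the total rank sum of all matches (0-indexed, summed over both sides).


Step 1: Run Gale-Shapley (men propose, women hold best offer):
  M0 proposes to W1; she accepts
  M1 proposes to W1; she switches from M0
  M0 proposes to W0; she accepts
Step 2: Final matching: W0-M0, W1-M1
Step 3: 0-indexed ranks (man's rank of his match, then woman's): 1 + 0 + 0 + 0
Step 4: Total rank sum = 1

1


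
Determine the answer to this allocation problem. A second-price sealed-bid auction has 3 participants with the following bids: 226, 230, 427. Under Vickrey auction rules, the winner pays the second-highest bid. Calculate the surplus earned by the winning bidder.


Step 1: Sort bids in descending order: 427, 230, 226
Step 2: The winning bid is the highest: 427
Step 3: The payment equals the second-highest bid: 230
Step 4: Surplus = winner's bid - payment = 427 - 230 = 197

197


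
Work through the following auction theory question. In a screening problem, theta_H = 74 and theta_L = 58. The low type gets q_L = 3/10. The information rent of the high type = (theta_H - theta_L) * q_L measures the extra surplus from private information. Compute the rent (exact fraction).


Step 1: theta_H - theta_L = 74 - 58 = 16
Step 2: Information rent = (theta_H - theta_L) * q_L
Step 3: = 16 * 3/10
Step 4: = 24/5

24/5


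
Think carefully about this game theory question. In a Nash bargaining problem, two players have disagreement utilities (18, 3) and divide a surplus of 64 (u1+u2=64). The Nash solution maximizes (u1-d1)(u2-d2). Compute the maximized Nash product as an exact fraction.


Step 1: The Nash solution splits surplus symmetrically above the disagreement point
Step 2: u1 = (total + d1 - d2)/2 = (64 + 18 - 3)/2 = 79/2
Step 3: u2 = (total - d1 + d2)/2 = (64 - 18 + 3)/2 = 49/2
Step 4: Nash product = (79/2 - 18) * (49/2 - 3)
Step 5: = 43/2 * 43/2 = 1849/4

1849/4


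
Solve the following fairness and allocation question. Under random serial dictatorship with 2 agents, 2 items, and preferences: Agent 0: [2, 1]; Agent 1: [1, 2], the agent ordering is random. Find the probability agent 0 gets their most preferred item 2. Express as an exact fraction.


Step 1: Agent 0 wants item 2
Step 2: There are 2 possible orderings of agents
Step 3: In 2 orderings, agent 0 gets item 2
Step 4: Probability = 2/2 = 1

1


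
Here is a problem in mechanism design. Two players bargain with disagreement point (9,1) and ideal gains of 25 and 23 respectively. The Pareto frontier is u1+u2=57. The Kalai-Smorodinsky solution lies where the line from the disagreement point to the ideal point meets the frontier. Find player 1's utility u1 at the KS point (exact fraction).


Step 1: At the KS point, (u1-d1)/r1 = (u2-d2)/r2 = t and u1+u2 = 57
Step 2: u1 = d1 + r1*t and u2 = d2 + r2*t, so (d1 + r1*t) + (d2 + r2*t) = 57
Step 3: t = (57 - 9 - 1)/(25 + 23) = 47/48
Step 4: u1 = d1 + r1*t = 9 + 25 * 47/48 = 1607/48
Step 5: (Check: u2 = d2 + r2*t = 1129/48; u1+u2 = 1607/48 + 1129/48 = 57, on the frontier.)

1607/48


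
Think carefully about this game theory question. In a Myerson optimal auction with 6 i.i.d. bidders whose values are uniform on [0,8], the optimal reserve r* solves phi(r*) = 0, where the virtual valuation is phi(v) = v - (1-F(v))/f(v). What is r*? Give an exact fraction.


Step 1: For U[0,8], F(v) = v/8 and f(v) = 1/8
Step 2: phi(v) = v - (1 - v/8)/(1/8) = v - (8 - v) = 2v - 8
Step 3: Set phi(r*) = 0: 2r* - 8 = 0
Step 4: r* = 8/2 = 4 (the number of bidders n = 6 does not enter)

4


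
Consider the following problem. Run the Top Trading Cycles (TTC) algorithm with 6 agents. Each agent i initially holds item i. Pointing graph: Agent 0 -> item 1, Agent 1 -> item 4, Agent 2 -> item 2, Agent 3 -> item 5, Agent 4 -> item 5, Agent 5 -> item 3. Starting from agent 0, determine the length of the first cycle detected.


Step 1: Trace the pointer graph from agent 0: 0 -> 1 -> 4 -> 5 -> 3 -> 5
Step 2: A cycle is detected when we revisit agent 5
Step 3: The cycle is: 5 -> 3 -> 5
Step 4: Cycle length = 2

2


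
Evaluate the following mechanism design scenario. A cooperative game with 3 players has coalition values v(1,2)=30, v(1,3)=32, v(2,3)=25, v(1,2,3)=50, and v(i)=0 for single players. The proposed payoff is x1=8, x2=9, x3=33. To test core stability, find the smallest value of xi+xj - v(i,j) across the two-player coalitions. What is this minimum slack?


Step 1: Slack for coalition (1,2): x1+x2 - v12 = 17 - 30 = -13
Step 2: Slack for coalition (1,3): x1+x3 - v13 = 41 - 32 = 9
Step 3: Slack for coalition (2,3): x2+x3 - v23 = 42 - 25 = 17
Step 4: Minimum slack = min(-13, 9, 17) = -13, attained by (1,2); coalition (1,2) can block (slack < 0), so the allocation is not in the core

-13


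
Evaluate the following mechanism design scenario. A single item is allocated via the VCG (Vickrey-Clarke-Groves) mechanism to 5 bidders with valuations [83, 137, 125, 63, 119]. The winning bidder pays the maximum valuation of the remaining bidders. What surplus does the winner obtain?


Step 1: The winner is the agent with the highest value: agent 1 with value 137
Step 2: Values of other agents: [83, 125, 63, 119]
Step 3: VCG payment = max of others' values = 125
Step 4: Surplus = 137 - 125 = 12

12


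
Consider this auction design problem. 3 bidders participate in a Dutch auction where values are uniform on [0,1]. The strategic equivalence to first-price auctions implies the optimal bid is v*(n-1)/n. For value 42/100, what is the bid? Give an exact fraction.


Step 1: Dutch auctions are strategically equivalent to first-price auctions
Step 2: The equilibrium bid is b(v) = v*(n-1)/n
Step 3: b = 21/50 * 2/3
Step 4: b = 7/25

7/25


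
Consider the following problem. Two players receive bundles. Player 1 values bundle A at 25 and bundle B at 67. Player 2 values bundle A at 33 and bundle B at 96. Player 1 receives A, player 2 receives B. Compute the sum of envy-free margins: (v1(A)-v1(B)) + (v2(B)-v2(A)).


Step 1: Player 1's margin = v1(A) - v1(B) = 25 - 67 = -42
Step 2: Player 2's margin = v2(B) - v2(A) = 96 - 33 = 63
Step 3: Total margin = -42 + 63 = 21

21


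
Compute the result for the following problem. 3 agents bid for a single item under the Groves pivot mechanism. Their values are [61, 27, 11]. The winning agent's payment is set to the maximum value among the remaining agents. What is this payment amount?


Step 1: The efficient winner is agent 0 with value 61
Step 2: Other agents' values: [27, 11]
Step 3: Pivot payment = max(others) = 27
Step 4: The winner pays 27

27


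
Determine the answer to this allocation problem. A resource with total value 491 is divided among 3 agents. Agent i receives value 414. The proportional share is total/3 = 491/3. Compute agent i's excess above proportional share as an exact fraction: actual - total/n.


Step 1: Proportional share = 491/3
Step 2: Agent's actual allocation = 414
Step 3: Excess = 414 - 491/3 = 751/3

751/3


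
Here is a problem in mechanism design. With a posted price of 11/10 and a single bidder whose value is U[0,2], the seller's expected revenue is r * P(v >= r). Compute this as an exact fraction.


Step 1: Posted price r = 11/10, value support [0,2]
Step 2: P(v >= r) = (2 - 11/10)/2 = 9/20
Step 3: Expected revenue = r * P(v >= r) = 11/10 * 9/20
Step 4: Revenue = 99/200

99/200


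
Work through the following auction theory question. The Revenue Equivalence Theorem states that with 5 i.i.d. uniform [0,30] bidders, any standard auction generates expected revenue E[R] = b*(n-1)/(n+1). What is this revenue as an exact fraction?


Step 1: By Revenue Equivalence, expected revenue = b*(n-1)/(n+1)
Step 2: Substituting n = 5, b = 30
Step 3: Revenue = 30*(5-1)/(5+1) = 30*4/6
Step 4: Revenue = 120/6 = 20

20


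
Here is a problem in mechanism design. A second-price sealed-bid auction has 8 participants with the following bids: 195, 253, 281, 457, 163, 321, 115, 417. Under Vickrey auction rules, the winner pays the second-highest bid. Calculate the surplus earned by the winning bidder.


Step 1: Sort bids in descending order: 457, 417, 321, 281, 253, 195, 163, 115
Step 2: The winning bid is the highest: 457
Step 3: The payment equals the second-highest bid: 417
Step 4: Surplus = winner's bid - payment = 457 - 417 = 40

40


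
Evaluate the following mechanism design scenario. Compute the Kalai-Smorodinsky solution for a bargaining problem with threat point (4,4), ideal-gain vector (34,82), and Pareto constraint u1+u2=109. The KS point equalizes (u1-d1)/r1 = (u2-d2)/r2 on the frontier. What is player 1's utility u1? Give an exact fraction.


Step 1: At the KS point, (u1-d1)/r1 = (u2-d2)/r2 = t and u1+u2 = 109
Step 2: u1 = d1 + r1*t and u2 = d2 + r2*t, so (d1 + r1*t) + (d2 + r2*t) = 109
Step 3: t = (109 - 4 - 4)/(34 + 82) = 101/116
Step 4: u1 = d1 + r1*t = 4 + 34 * 101/116 = 1949/58
Step 5: (Check: u2 = d2 + r2*t = 4373/58; u1+u2 = 1949/58 + 4373/58 = 109, on the frontier.)

1949/58


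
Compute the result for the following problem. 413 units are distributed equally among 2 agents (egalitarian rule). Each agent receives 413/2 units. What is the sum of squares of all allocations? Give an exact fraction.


Step 1: Each agent's share = 413/2
Step 2: Square of each share = (413/2)^2 = 170569/4
Step 3: Sum of squares = 2 * 170569/4 = 170569/2

170569/2


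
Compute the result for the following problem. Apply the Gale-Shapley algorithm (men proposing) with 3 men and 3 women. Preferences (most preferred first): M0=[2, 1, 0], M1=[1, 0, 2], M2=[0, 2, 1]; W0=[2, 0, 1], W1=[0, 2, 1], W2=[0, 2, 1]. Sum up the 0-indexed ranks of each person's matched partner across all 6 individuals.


Step 1: Run Gale-Shapley (men propose, women hold best offer):
  M0 proposes to W2; she accepts
  M1 proposes to W1; she accepts
  M2 proposes to W0; she accepts
Step 2: Final matching: W0-M2, W1-M1, W2-M0
Step 3: 0-indexed ranks (man's rank of his match, then woman's): 0 + 0 + 0 + 2 + 0 + 0
Step 4: Total rank sum = 2

2


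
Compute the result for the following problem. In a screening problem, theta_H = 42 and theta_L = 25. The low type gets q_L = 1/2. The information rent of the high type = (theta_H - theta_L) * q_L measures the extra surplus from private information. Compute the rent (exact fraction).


Step 1: theta_H - theta_L = 42 - 25 = 17
Step 2: Information rent = (theta_H - theta_L) * q_L
Step 3: = 17 * 1/2
Step 4: = 17/2

17/2


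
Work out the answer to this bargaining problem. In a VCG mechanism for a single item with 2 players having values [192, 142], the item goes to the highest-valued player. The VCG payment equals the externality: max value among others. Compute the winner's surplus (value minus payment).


Step 1: The winner is the agent with the highest value: agent 0 with value 192
Step 2: Values of other agents: [142]
Step 3: VCG payment = max of others' values = 142
Step 4: Surplus = 192 - 142 = 50

50


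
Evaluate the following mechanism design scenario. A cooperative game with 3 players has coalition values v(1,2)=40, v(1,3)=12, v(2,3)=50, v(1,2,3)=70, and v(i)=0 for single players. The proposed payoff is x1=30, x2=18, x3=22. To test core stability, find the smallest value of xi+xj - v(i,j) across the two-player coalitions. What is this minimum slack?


Step 1: Slack for coalition (1,2): x1+x2 - v12 = 48 - 40 = 8
Step 2: Slack for coalition (1,3): x1+x3 - v13 = 52 - 12 = 40
Step 3: Slack for coalition (2,3): x2+x3 - v23 = 40 - 50 = -10
Step 4: Minimum slack = min(8, 40, -10) = -10, attained by (2,3); coalition (2,3) can block (slack < 0), so the allocation is not in the core

-10


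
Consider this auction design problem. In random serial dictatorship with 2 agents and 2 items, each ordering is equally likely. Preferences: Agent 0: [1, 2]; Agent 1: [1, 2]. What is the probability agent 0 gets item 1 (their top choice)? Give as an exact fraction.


Step 1: Agent 0 wants item 1
Step 2: There are 2 possible orderings of agents
Step 3: In 1 orderings, agent 0 gets item 1
Step 4: Probability = 1/2

1/2


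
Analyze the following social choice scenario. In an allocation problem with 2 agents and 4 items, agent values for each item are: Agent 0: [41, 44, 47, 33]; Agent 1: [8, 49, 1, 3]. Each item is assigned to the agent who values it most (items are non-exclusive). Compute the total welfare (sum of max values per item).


Step 1: For each item, find the maximum value among all agents.
Step 2: Item 0 -> Agent 0 (value 41)
Step 3: Item 1 -> Agent 1 (value 49)
Step 4: Item 2 -> Agent 0 (value 47)
Step 5: Item 3 -> Agent 0 (value 33)
Step 6: Total welfare = 41 + 49 + 47 + 33 = 170

170


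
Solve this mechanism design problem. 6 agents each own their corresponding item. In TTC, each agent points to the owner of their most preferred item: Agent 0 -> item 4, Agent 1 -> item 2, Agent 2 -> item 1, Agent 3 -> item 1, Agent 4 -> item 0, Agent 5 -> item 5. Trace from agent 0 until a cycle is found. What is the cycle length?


Step 1: Trace the pointer graph from agent 0: 0 -> 4 -> 0
Step 2: A cycle is detected when we revisit agent 0
Step 3: The cycle is: 0 -> 4 -> 0
Step 4: Cycle length = 2

2


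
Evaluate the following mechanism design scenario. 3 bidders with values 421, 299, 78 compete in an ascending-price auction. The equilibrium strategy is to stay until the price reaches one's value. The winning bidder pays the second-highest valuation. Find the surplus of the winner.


Step 1: Identify the highest value: 421
Step 2: Identify the second-highest value: 299
Step 3: The final price = second-highest value = 299
Step 4: Surplus = 421 - 299 = 122

122


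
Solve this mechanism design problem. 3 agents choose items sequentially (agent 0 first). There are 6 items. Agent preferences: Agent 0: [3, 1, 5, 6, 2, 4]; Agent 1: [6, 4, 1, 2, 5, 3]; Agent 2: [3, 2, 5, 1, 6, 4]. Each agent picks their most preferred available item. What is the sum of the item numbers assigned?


Step 1: Agent 0 picks item 3
Step 2: Agent 1 picks item 6
Step 3: Agent 2 picks item 2
Step 4: Sum = 3 + 6 + 2 = 11

11
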